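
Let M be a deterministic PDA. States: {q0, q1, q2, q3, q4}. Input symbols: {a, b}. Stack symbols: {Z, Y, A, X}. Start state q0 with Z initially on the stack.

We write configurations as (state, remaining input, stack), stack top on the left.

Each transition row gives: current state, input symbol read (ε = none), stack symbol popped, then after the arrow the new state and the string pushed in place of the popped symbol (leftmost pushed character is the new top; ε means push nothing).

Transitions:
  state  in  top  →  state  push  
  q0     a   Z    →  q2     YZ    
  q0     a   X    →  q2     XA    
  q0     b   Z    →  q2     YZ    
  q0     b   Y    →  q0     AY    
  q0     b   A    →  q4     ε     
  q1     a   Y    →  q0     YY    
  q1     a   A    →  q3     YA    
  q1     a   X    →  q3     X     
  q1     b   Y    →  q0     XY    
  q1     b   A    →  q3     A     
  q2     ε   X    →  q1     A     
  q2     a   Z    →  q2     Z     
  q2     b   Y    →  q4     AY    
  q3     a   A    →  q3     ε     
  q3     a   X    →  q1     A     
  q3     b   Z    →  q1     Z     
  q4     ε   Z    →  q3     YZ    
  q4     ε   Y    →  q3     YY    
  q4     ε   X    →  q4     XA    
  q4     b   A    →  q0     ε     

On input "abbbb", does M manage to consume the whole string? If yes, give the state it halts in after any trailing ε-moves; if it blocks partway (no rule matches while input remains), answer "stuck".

(q0, abbbb, Z) ⊢ (q2, bbbb, YZ) ⊢ (q4, bbb, AYZ) ⊢ (q0, bb, YZ) ⊢ (q0, b, AYZ) ⊢ (q4, ε, YZ) ⊢ (q3, ε, YYZ)
All input consumed; M is in state q3.

q3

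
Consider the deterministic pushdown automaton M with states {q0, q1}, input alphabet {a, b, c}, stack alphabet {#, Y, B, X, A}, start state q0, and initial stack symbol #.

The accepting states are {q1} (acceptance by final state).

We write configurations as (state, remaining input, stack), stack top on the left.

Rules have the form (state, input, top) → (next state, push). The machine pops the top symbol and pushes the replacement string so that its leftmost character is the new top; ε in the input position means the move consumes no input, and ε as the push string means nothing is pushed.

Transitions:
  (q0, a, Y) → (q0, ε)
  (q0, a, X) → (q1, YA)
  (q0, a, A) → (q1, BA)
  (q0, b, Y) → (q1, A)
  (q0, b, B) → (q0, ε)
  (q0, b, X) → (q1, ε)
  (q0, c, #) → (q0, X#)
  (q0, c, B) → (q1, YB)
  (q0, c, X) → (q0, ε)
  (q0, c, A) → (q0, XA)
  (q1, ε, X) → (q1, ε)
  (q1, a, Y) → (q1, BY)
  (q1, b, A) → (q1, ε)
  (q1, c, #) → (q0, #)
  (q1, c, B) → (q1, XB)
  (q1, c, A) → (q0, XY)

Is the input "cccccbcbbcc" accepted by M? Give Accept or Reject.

(q0, cccccbcbbcc, #)
  read c, top #: go to q0, push X# → (q0, ccccbcbbcc, X#)
  read c, top X: go to q0, push ε → (q0, cccbcbbcc, #)
  read c, top #: go to q0, push X# → (q0, ccbcbbcc, X#)
  read c, top X: go to q0, push ε → (q0, cbcbbcc, #)
  read c, top #: go to q0, push X# → (q0, bcbbcc, X#)
  read b, top X: go to q1, push ε → (q1, cbbcc, #)
  read c, top #: go to q0, push # → (q0, bbcc, #)
No transition applies at (q0, bbcc, #); input not fully consumed.

Reject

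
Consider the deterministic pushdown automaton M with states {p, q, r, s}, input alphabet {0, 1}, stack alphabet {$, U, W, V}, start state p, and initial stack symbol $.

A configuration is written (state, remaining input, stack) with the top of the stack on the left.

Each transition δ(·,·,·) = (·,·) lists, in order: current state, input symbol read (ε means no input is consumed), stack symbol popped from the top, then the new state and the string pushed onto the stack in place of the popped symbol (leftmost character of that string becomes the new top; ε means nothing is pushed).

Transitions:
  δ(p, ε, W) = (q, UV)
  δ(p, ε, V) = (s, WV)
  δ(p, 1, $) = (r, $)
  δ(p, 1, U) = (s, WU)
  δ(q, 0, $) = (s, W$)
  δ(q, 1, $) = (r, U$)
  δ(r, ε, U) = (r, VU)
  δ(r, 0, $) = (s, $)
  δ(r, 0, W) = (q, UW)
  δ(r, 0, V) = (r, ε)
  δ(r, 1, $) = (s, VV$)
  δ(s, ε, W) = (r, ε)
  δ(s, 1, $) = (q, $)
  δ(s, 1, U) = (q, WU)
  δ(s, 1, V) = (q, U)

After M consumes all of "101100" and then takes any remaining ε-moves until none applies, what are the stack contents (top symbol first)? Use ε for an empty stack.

(p, 101100, $) ⊢ (r, 01100, $) ⊢ (s, 1100, $) ⊢ (q, 100, $) ⊢ (r, 00, U$) ⊢ (r, 00, VU$) ⊢ (r, 0, U$) ⊢ (r, 0, VU$) ⊢ (r, ε, U$) ⊢ (r, ε, VU$)
All input consumed in state r with stack VU$.

VU$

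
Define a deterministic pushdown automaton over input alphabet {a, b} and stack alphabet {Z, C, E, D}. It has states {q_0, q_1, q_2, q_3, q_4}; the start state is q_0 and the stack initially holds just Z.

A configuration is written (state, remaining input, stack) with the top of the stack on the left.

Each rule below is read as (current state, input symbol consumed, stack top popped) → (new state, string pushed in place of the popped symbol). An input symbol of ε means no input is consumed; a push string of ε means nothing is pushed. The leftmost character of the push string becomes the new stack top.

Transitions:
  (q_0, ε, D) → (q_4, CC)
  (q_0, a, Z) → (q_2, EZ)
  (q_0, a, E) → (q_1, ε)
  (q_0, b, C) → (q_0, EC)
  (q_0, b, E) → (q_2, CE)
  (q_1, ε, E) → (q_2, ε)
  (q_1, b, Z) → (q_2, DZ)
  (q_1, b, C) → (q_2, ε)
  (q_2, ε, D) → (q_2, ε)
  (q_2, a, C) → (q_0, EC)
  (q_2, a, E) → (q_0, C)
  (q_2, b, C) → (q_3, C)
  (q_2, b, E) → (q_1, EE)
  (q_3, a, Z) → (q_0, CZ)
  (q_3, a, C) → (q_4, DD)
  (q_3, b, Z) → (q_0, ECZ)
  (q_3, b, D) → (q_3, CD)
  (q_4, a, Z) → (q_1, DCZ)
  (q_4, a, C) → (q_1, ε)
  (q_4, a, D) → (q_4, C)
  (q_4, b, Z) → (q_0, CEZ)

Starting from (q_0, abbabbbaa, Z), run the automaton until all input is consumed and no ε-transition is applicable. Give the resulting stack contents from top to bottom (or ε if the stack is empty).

(q_0, abbabbbaa, Z)
  read a, top Z: go to q_2, push EZ → (q_2, bbabbbaa, EZ)
  read b, top E: go to q_1, push EE → (q_1, babbbaa, EEZ)
  ε-move, top E: go to q_2, push ε → (q_2, babbbaa, EZ)
  read b, top E: go to q_1, push EE → (q_1, abbbaa, EEZ)
  ε-move, top E: go to q_2, push ε → (q_2, abbbaa, EZ)
  read a, top E: go to q_0, push C → (q_0, bbbaa, CZ)
  read b, top C: go to q_0, push EC → (q_0, bbaa, ECZ)
  read b, top E: go to q_2, push CE → (q_2, baa, CECZ)
  read b, top C: go to q_3, push C → (q_3, aa, CECZ)
  read a, top C: go to q_4, push DD → (q_4, a, DDECZ)
  read a, top D: go to q_4, push C → (q_4, ε, CDECZ)
All input consumed in state q_4 with stack CDECZ.

CDECZ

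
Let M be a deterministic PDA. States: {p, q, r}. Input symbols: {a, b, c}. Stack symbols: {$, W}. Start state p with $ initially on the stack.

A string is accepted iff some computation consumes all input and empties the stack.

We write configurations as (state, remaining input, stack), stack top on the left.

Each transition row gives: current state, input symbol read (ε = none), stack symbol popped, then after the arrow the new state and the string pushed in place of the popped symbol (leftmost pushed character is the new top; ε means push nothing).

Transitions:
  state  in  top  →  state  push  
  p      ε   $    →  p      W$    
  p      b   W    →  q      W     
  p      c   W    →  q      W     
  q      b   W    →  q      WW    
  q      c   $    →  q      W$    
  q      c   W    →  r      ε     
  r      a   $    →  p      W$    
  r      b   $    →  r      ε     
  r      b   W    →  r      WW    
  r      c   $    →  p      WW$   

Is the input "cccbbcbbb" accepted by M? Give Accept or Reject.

Reject

(p, cccbbcbbb, $) ⊢ (p, cccbbcbbb, W$) ⊢ (q, ccbbcbbb, W$) ⊢ (r, cbbcbbb, $) ⊢ (p, bbcbbb, WW$) ⊢ (q, bcbbb, WW$) ⊢ (q, cbbb, WWW$) ⊢ (r, bbb, WW$) ⊢ (r, bb, WWW$) ⊢ (r, b, WWWW$) ⊢ (r, ε, WWWWW$)
All input consumed; stack is WWWWW$, not empty, and no further ε-move applies.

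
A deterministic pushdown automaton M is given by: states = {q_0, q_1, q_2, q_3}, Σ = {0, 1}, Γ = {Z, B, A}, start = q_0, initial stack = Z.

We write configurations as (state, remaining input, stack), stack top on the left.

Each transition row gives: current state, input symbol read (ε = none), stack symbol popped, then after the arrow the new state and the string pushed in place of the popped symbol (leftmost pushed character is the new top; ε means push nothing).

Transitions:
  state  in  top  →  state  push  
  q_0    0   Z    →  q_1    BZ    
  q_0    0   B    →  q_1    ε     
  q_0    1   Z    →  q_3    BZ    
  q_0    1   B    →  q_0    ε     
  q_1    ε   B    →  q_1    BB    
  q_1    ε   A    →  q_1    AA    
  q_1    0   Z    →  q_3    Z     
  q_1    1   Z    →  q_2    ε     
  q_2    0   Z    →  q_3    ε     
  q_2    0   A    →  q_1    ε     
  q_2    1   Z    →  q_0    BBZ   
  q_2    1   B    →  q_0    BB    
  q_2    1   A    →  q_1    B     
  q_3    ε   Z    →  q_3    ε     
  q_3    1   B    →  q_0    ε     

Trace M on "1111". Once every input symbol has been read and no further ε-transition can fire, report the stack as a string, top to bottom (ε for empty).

(q_0, 1111, Z)
  read 1, top Z: go to q_3, push BZ → (q_3, 111, BZ)
  read 1, top B: go to q_0, push ε → (q_0, 11, Z)
  read 1, top Z: go to q_3, push BZ → (q_3, 1, BZ)
  read 1, top B: go to q_0, push ε → (q_0, ε, Z)
All input consumed in state q_0 with stack Z.

Z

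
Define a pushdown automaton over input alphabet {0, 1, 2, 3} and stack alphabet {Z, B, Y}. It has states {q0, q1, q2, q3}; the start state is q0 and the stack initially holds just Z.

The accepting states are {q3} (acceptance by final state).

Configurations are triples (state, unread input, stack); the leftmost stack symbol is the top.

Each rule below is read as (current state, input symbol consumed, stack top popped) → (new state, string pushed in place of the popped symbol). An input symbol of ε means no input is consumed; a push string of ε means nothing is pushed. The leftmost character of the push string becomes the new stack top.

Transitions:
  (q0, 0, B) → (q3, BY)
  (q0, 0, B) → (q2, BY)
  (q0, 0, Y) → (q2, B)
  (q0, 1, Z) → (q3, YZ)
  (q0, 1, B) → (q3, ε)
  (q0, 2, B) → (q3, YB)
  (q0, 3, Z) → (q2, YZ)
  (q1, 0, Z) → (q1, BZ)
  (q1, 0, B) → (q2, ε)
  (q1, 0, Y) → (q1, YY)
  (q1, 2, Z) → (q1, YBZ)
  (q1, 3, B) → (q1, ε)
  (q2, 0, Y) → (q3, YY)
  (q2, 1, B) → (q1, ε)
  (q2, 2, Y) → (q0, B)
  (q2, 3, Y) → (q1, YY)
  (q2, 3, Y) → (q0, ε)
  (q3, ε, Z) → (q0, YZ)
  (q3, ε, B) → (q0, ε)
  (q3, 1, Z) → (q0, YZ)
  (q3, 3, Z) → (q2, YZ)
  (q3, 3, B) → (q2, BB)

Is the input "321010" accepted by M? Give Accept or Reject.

No computation consumes all input and reaches a final state.

Reject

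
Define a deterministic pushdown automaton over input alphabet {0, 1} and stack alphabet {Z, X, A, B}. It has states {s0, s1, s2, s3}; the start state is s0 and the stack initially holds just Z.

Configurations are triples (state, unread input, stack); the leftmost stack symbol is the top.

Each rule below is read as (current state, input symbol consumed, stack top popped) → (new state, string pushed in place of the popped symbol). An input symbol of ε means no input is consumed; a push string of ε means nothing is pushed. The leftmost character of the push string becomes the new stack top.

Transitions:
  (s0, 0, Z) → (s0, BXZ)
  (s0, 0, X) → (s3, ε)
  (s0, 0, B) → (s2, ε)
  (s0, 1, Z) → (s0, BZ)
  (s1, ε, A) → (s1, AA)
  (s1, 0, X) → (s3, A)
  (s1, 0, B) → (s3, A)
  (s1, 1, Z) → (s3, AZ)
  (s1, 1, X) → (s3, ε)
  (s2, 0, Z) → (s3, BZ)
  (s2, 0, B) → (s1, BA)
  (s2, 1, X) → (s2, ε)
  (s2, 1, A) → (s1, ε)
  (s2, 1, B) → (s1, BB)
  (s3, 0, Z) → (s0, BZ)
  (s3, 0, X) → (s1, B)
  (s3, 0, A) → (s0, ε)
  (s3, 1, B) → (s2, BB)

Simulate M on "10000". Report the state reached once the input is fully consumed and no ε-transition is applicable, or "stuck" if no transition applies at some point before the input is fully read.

stuck

(s0, 10000, Z) ⊢ (s0, 0000, BZ) ⊢ (s2, 000, Z) ⊢ (s3, 00, BZ)
No transition for (s3, 0, top B); M blocks with input 00 remaining.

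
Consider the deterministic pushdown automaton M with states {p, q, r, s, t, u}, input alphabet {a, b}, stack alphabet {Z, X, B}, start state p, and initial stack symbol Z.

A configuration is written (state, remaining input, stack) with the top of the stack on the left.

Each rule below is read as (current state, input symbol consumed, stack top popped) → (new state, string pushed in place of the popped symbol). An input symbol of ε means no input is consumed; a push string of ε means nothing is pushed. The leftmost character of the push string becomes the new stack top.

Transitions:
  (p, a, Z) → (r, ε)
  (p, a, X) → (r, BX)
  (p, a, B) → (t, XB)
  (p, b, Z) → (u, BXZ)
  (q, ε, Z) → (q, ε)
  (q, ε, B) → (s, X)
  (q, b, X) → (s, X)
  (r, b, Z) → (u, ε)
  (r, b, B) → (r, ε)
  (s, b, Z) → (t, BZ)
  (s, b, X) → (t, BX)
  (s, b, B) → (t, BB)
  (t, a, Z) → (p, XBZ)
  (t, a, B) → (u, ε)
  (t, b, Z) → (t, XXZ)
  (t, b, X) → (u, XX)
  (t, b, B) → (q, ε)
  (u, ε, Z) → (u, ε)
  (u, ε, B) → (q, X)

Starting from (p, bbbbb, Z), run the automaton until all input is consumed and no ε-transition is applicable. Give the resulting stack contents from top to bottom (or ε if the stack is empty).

(p, bbbbb, Z)
  read b, top Z: go to u, push BXZ → (u, bbbb, BXZ)
  ε-move, top B: go to q, push X → (q, bbbb, XXZ)
  read b, top X: go to s, push X → (s, bbb, XXZ)
  read b, top X: go to t, push BX → (t, bb, BXXZ)
  read b, top B: go to q, push ε → (q, b, XXZ)
  read b, top X: go to s, push X → (s, ε, XXZ)
All input consumed in state s with stack XXZ.

XXZ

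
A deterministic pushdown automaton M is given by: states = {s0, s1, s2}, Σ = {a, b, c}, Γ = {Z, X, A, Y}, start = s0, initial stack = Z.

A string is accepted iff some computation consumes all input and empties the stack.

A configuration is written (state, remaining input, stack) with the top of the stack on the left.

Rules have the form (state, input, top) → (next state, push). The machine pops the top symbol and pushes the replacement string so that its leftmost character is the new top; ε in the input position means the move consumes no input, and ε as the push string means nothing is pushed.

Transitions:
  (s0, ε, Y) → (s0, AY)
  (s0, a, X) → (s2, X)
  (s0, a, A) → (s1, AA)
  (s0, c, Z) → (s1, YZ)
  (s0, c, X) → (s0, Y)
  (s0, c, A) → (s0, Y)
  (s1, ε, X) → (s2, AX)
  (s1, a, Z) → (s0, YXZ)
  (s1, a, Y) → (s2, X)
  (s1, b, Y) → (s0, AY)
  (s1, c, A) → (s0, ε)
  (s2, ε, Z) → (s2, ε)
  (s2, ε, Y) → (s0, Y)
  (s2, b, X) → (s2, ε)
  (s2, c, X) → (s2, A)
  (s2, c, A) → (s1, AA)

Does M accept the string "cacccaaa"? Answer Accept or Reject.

Reject

(s0, cacccaaa, Z) ⊢ (s1, acccaaa, YZ) ⊢ (s2, cccaaa, XZ) ⊢ (s2, ccaaa, AZ) ⊢ (s1, caaa, AAZ) ⊢ (s0, aaa, AZ) ⊢ (s1, aa, AAZ)
No transition applies at (s1, aa, AAZ); input not fully consumed.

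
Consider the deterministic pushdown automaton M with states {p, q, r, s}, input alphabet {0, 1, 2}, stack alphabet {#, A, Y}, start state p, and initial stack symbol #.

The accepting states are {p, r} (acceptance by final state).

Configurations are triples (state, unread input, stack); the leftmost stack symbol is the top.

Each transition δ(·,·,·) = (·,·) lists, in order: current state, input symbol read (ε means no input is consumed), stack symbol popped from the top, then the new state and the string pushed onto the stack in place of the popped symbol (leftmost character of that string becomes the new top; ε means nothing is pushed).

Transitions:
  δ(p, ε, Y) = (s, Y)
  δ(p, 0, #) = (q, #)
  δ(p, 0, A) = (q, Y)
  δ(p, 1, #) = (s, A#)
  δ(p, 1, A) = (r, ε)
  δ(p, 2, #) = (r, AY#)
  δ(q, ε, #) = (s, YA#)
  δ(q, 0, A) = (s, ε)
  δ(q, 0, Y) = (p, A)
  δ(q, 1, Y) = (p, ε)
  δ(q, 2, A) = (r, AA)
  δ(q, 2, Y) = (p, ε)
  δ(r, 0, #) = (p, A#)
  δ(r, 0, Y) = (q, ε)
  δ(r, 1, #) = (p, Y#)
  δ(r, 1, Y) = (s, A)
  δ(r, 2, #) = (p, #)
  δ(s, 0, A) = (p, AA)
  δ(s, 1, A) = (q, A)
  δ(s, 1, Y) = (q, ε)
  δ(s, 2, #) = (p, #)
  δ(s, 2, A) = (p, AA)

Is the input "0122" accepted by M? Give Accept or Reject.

(p, 0122, #)
  read 0, top #: go to q, push # → (q, 122, #)
  ε-move, top #: go to s, push YA# → (s, 122, YA#)
  read 1, top Y: go to q, push ε → (q, 22, A#)
  read 2, top A: go to r, push AA → (r, 2, AA#)
No transition applies at (r, 2, AA#); input not fully consumed.

Reject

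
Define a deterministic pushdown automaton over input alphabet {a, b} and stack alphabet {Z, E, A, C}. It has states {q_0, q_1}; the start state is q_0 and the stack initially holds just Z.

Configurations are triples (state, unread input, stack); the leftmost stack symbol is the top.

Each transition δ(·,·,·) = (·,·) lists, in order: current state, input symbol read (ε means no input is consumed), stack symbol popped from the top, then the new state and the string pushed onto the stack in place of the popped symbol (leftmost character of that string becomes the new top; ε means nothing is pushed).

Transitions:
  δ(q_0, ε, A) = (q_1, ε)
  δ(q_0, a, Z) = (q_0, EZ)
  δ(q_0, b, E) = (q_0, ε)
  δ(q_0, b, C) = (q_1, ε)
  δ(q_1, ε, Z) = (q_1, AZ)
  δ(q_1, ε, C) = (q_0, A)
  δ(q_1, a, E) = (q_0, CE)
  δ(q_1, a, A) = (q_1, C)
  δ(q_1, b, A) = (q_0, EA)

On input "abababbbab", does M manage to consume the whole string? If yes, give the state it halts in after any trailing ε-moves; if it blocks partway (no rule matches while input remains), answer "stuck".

(q_0, abababbbab, Z)
  read a, top Z: go to q_0, push EZ → (q_0, bababbbab, EZ)
  read b, top E: go to q_0, push ε → (q_0, ababbbab, Z)
  read a, top Z: go to q_0, push EZ → (q_0, babbbab, EZ)
  read b, top E: go to q_0, push ε → (q_0, abbbab, Z)
  read a, top Z: go to q_0, push EZ → (q_0, bbbab, EZ)
  read b, top E: go to q_0, push ε → (q_0, bbab, Z)
No transition for (q_0, b, top Z); M blocks with input bbab remaining.

stuck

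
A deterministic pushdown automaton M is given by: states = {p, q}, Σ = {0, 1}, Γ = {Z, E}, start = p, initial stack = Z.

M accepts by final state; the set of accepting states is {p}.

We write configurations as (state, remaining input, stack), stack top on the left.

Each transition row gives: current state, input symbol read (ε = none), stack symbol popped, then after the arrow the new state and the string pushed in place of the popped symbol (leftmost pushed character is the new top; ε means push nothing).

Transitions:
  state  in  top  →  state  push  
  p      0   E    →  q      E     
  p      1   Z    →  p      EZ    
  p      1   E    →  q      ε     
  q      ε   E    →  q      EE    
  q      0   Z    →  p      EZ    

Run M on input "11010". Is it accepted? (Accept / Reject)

Accept

(p, 11010, Z)
  read 1, top Z: go to p, push EZ → (p, 1010, EZ)
  read 1, top E: go to q, push ε → (q, 010, Z)
  read 0, top Z: go to p, push EZ → (p, 10, EZ)
  read 1, top E: go to q, push ε → (q, 0, Z)
  read 0, top Z: go to p, push EZ → (p, ε, EZ)
All input consumed; state p ∈ F.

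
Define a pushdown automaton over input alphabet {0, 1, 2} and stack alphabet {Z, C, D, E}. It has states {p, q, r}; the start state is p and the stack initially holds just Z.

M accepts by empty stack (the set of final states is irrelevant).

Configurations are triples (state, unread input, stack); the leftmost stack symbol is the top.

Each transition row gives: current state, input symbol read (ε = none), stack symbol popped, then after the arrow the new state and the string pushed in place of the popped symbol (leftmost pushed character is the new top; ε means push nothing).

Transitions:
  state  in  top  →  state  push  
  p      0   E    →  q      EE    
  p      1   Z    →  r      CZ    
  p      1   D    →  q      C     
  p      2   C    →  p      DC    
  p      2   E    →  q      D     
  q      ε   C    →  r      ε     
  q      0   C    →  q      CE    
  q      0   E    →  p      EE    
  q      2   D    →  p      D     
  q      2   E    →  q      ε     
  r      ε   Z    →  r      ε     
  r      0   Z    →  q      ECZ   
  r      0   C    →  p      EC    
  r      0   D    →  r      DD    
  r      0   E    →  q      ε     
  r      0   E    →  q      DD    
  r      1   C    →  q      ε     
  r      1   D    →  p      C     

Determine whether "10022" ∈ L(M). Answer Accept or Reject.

Accept

One accepting computation: (p, 10022, Z) ⊢ (r, 0022, CZ) ⊢ (p, 022, ECZ) ⊢ (q, 22, EECZ) ⊢ (q, 2, ECZ) ⊢ (q, ε, CZ) ⊢ (r, ε, Z) ⊢ (r, ε, ε)
All input consumed and the stack is empty.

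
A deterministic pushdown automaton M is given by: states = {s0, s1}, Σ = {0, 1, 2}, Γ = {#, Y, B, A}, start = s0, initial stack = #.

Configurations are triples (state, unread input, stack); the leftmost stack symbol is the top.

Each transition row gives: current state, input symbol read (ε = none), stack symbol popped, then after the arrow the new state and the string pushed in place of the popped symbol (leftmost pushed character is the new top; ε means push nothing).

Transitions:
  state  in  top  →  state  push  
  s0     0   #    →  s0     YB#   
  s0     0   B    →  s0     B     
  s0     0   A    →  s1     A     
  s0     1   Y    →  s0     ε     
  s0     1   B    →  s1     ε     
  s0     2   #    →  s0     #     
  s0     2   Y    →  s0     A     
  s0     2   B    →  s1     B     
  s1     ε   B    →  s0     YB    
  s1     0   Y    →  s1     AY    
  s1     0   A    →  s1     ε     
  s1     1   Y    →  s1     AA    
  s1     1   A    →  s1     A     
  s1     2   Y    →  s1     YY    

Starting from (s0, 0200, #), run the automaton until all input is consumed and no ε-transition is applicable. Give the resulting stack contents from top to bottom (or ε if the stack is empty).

YB#

(s0, 0200, #) ⊢ (s0, 200, YB#) ⊢ (s0, 00, AB#) ⊢ (s1, 0, AB#) ⊢ (s1, ε, B#) ⊢ (s0, ε, YB#)
All input consumed in state s0 with stack YB#.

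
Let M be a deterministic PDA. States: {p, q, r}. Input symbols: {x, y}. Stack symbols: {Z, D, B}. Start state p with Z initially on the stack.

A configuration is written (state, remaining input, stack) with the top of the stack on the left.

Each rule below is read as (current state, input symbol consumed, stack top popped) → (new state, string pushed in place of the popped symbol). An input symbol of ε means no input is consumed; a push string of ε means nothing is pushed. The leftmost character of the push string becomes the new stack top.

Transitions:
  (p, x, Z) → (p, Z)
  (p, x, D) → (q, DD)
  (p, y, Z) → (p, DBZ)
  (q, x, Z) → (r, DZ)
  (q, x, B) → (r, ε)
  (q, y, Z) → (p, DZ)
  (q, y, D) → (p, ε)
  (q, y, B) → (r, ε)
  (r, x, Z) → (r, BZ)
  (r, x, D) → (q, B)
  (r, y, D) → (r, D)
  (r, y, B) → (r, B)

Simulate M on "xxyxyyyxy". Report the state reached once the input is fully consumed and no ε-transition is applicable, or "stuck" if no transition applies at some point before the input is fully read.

stuck

(p, xxyxyyyxy, Z)
  read x, top Z: go to p, push Z → (p, xyxyyyxy, Z)
  read x, top Z: go to p, push Z → (p, yxyyyxy, Z)
  read y, top Z: go to p, push DBZ → (p, xyyyxy, DBZ)
  read x, top D: go to q, push DD → (q, yyyxy, DDBZ)
  read y, top D: go to p, push ε → (p, yyxy, DBZ)
No transition for (p, y, top D); M blocks with input yyxy remaining.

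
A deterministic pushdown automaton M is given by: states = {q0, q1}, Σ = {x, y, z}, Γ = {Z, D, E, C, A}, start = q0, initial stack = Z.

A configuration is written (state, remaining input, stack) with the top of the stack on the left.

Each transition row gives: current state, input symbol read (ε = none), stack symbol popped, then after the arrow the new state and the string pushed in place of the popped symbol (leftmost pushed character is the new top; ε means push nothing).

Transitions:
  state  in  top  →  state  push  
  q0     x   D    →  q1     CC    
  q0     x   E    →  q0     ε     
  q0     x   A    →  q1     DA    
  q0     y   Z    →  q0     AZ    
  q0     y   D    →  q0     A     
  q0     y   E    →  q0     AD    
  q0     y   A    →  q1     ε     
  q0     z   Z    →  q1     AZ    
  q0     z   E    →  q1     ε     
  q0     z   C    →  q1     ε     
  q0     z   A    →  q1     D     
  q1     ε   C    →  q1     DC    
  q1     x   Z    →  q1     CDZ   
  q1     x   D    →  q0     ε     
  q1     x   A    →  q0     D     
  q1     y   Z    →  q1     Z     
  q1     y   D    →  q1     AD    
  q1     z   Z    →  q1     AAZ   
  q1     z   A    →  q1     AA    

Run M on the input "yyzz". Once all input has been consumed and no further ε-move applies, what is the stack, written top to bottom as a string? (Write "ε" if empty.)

(q0, yyzz, Z) ⊢ (q0, yzz, AZ) ⊢ (q1, zz, Z) ⊢ (q1, z, AAZ) ⊢ (q1, ε, AAAZ)
All input consumed in state q1 with stack AAAZ.

AAAZ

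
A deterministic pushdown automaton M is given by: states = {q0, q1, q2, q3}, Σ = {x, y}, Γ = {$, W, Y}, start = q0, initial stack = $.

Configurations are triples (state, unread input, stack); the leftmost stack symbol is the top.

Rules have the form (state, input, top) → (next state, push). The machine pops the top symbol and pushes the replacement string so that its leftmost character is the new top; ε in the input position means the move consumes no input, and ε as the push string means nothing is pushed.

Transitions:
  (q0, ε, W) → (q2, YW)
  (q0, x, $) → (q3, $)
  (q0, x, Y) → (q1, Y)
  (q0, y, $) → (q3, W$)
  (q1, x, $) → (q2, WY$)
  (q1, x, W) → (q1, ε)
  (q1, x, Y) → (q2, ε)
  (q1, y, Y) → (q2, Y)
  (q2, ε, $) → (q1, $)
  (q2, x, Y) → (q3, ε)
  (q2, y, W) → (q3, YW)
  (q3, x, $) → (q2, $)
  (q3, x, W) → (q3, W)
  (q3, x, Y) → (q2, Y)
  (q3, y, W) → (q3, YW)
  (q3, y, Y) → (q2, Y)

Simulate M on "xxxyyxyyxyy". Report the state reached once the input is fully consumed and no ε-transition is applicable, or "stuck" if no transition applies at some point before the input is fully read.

(q0, xxxyyxyyxyy, $)
  read x, top $: go to q3, push $ → (q3, xxyyxyyxyy, $)
  read x, top $: go to q2, push $ → (q2, xyyxyyxyy, $)
  ε-move, top $: go to q1, push $ → (q1, xyyxyyxyy, $)
  read x, top $: go to q2, push WY$ → (q2, yyxyyxyy, WY$)
  read y, top W: go to q3, push YW → (q3, yxyyxyy, YWY$)
  read y, top Y: go to q2, push Y → (q2, xyyxyy, YWY$)
  read x, top Y: go to q3, push ε → (q3, yyxyy, WY$)
  read y, top W: go to q3, push YW → (q3, yxyy, YWY$)
  read y, top Y: go to q2, push Y → (q2, xyy, YWY$)
  read x, top Y: go to q3, push ε → (q3, yy, WY$)
  read y, top W: go to q3, push YW → (q3, y, YWY$)
  read y, top Y: go to q2, push Y → (q2, ε, YWY$)
All input consumed; M is in state q2.

q2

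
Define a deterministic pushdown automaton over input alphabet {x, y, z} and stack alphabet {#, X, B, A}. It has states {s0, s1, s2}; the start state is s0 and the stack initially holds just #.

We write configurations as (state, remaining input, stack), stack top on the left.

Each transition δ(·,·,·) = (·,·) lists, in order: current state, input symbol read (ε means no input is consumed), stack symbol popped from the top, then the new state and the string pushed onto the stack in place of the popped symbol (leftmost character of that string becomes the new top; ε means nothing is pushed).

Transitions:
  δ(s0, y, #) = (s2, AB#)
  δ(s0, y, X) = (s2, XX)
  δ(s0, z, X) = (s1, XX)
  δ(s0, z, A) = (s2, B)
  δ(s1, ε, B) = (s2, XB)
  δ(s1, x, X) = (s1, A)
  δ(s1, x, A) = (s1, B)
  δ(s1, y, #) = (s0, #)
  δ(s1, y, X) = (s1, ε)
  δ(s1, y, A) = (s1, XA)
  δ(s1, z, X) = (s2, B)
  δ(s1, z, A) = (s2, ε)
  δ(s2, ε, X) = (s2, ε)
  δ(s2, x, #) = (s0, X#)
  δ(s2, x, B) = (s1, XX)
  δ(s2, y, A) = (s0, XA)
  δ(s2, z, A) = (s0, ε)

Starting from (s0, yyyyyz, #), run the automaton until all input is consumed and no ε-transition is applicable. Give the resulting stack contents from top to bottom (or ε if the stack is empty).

B#

(s0, yyyyyz, #)
  read y, top #: go to s2, push AB# → (s2, yyyyz, AB#)
  read y, top A: go to s0, push XA → (s0, yyyz, XAB#)
  read y, top X: go to s2, push XX → (s2, yyz, XXAB#)
  ε-move, top X: go to s2, push ε → (s2, yyz, XAB#)
  ε-move, top X: go to s2, push ε → (s2, yyz, AB#)
  read y, top A: go to s0, push XA → (s0, yz, XAB#)
  read y, top X: go to s2, push XX → (s2, z, XXAB#)
  ε-move, top X: go to s2, push ε → (s2, z, XAB#)
  ε-move, top X: go to s2, push ε → (s2, z, AB#)
  read z, top A: go to s0, push ε → (s0, ε, B#)
All input consumed in state s0 with stack B#.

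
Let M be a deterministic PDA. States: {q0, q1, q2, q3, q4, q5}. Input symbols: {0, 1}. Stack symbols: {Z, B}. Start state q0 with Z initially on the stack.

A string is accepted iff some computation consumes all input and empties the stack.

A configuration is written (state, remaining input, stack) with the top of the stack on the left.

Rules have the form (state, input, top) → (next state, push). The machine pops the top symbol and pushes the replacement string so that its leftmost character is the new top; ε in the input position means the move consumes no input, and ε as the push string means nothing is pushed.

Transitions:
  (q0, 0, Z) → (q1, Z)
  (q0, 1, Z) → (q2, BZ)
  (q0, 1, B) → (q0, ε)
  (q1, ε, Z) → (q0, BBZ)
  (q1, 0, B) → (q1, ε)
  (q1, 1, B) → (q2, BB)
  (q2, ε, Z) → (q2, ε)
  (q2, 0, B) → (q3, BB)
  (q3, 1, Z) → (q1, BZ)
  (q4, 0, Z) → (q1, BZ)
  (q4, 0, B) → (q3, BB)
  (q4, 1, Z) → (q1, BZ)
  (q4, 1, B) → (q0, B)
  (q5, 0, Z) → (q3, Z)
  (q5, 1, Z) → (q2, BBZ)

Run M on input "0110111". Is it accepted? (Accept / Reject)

(q0, 0110111, Z) ⊢ (q1, 110111, Z) ⊢ (q0, 110111, BBZ) ⊢ (q0, 10111, BZ) ⊢ (q0, 0111, Z) ⊢ (q1, 111, Z) ⊢ (q0, 111, BBZ) ⊢ (q0, 11, BZ) ⊢ (q0, 1, Z) ⊢ (q2, ε, BZ)
All input consumed; stack is BZ, not empty, and no further ε-move applies.

Reject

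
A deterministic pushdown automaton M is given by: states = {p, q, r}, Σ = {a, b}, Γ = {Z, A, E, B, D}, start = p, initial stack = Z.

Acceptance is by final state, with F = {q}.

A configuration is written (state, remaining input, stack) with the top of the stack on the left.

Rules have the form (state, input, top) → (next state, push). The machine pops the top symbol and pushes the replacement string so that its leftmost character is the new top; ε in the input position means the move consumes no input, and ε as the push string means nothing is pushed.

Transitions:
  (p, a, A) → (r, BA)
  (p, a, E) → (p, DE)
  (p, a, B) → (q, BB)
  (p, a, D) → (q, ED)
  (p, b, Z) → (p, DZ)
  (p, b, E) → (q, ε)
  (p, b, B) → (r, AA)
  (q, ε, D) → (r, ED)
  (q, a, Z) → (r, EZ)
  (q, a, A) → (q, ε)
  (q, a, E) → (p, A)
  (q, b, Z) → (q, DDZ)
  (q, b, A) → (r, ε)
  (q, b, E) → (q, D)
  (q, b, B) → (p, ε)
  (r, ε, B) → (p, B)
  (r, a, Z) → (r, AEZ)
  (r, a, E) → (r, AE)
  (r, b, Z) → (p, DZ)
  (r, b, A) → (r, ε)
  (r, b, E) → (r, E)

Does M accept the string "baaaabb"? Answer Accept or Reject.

(p, baaaabb, Z) ⊢ (p, aaaabb, DZ) ⊢ (q, aaabb, EDZ) ⊢ (p, aabb, ADZ) ⊢ (r, abb, BADZ) ⊢ (p, abb, BADZ) ⊢ (q, bb, BBADZ) ⊢ (p, b, BADZ) ⊢ (r, ε, AAADZ)
All input consumed; state r ∉ F and no further ε-move applies.

Reject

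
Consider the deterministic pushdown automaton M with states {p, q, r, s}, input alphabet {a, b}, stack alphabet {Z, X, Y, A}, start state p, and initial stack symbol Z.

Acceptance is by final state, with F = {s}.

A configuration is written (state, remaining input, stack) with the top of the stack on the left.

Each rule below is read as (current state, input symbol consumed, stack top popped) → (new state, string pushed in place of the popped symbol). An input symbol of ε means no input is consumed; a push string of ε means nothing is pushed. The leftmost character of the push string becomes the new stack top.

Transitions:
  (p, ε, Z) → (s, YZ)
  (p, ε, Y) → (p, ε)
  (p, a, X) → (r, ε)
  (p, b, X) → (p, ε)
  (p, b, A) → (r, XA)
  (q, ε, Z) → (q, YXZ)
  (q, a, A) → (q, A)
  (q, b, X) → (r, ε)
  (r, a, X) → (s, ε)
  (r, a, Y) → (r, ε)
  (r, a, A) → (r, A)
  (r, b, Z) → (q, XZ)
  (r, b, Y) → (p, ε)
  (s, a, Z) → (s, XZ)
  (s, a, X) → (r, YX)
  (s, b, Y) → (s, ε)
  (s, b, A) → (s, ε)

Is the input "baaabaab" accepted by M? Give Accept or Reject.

Reject

(p, baaabaab, Z)
  ε-move, top Z: go to s, push YZ → (s, baaabaab, YZ)
  read b, top Y: go to s, push ε → (s, aaabaab, Z)
  read a, top Z: go to s, push XZ → (s, aabaab, XZ)
  read a, top X: go to r, push YX → (r, abaab, YXZ)
  read a, top Y: go to r, push ε → (r, baab, XZ)
No transition applies at (r, baab, XZ); input not fully consumed.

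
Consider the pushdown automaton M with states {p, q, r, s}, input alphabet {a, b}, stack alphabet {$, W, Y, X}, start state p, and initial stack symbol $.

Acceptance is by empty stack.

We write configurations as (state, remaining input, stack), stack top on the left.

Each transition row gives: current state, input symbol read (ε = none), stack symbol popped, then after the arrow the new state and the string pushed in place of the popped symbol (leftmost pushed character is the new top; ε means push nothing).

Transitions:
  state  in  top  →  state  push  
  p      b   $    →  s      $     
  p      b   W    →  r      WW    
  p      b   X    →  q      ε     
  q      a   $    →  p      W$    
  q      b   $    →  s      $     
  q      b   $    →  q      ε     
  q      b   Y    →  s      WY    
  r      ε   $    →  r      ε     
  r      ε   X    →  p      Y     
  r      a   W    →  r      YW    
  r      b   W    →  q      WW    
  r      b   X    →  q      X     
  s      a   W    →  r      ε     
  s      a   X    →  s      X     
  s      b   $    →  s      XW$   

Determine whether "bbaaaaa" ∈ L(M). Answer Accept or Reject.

Reject

No computation consumes all input and empties the stack.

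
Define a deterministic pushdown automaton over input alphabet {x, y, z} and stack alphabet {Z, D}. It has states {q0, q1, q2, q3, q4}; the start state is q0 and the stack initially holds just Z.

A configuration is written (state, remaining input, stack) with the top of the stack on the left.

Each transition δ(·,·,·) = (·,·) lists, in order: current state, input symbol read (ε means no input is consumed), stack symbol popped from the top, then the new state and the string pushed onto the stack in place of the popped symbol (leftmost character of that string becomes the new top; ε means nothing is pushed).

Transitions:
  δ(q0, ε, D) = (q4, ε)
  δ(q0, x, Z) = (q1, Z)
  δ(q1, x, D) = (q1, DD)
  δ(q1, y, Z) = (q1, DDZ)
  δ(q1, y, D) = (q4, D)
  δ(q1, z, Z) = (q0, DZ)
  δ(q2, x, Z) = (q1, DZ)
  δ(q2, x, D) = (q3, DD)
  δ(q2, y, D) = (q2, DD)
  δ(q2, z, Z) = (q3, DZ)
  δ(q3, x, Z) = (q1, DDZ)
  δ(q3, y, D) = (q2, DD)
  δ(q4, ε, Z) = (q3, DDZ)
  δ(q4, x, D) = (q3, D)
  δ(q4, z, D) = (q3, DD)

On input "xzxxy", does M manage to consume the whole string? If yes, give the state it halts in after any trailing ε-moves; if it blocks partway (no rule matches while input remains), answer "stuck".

(q0, xzxxy, Z)
  read x, top Z: go to q1, push Z → (q1, zxxy, Z)
  read z, top Z: go to q0, push DZ → (q0, xxy, DZ)
  ε-move, top D: go to q4, push ε → (q4, xxy, Z)
  ε-move, top Z: go to q3, push DDZ → (q3, xxy, DDZ)
No transition for (q3, x, top D); M blocks with input xxy remaining.

stuck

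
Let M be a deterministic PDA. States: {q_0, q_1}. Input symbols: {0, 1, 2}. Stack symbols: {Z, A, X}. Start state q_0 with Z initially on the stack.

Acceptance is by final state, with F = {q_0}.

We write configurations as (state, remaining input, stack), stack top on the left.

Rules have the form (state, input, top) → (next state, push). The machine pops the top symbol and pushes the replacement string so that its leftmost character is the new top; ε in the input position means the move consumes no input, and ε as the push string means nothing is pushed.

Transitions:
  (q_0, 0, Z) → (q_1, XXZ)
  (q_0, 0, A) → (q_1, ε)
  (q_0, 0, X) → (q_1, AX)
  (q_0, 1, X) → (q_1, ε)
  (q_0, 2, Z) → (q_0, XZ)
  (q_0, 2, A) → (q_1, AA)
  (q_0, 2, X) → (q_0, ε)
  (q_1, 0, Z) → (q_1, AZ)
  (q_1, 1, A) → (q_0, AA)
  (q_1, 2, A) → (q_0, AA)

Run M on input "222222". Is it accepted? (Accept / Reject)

Accept

(q_0, 222222, Z)
  read 2, top Z: go to q_0, push XZ → (q_0, 22222, XZ)
  read 2, top X: go to q_0, push ε → (q_0, 2222, Z)
  read 2, top Z: go to q_0, push XZ → (q_0, 222, XZ)
  read 2, top X: go to q_0, push ε → (q_0, 22, Z)
  read 2, top Z: go to q_0, push XZ → (q_0, 2, XZ)
  read 2, top X: go to q_0, push ε → (q_0, ε, Z)
All input consumed; state q_0 ∈ F.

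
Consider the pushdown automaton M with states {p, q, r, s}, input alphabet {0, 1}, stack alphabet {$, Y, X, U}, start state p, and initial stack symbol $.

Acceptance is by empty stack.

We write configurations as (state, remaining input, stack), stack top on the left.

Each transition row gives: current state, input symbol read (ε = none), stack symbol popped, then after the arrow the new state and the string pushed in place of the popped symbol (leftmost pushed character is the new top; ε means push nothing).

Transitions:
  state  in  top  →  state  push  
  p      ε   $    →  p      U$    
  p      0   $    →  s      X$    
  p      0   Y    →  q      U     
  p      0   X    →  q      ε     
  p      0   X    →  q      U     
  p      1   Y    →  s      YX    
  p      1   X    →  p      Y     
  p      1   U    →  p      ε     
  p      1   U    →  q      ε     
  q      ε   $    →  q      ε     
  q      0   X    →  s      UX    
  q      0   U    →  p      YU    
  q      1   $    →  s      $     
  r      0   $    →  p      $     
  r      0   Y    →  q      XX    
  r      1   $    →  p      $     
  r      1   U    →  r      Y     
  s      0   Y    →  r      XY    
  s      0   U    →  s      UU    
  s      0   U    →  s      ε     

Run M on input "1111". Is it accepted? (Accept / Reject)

One accepting computation: (p, 1111, $) ⊢ (p, 1111, U$) ⊢ (p, 111, $) ⊢ (p, 111, U$) ⊢ (p, 11, $) ⊢ (p, 11, U$) ⊢ (p, 1, $) ⊢ (p, 1, U$) ⊢ (q, ε, $) ⊢ (q, ε, ε)
All input consumed and the stack is empty.

Accept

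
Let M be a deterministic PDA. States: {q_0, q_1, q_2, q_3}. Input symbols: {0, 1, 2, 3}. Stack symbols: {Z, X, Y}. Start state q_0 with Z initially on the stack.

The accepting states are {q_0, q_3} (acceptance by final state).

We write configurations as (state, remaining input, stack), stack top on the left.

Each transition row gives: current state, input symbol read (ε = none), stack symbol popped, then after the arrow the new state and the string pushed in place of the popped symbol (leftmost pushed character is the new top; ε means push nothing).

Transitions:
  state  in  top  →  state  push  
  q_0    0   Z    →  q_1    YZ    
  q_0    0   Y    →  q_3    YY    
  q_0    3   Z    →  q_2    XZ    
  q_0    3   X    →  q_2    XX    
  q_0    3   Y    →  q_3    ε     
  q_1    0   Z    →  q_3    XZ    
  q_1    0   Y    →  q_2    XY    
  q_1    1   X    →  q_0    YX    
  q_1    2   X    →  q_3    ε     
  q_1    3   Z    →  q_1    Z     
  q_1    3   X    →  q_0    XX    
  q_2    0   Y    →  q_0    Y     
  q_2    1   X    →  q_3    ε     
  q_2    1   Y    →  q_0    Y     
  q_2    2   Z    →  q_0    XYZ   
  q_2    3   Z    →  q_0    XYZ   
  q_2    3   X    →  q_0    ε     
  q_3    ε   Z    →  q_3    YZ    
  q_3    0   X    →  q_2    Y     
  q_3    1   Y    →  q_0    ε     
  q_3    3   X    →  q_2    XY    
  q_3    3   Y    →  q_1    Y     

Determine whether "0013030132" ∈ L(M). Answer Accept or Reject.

(q_0, 0013030132, Z) ⊢ (q_1, 013030132, YZ) ⊢ (q_2, 13030132, XYZ) ⊢ (q_3, 3030132, YZ) ⊢ (q_1, 030132, YZ) ⊢ (q_2, 30132, XYZ) ⊢ (q_0, 0132, YZ) ⊢ (q_3, 132, YYZ) ⊢ (q_0, 32, YZ) ⊢ (q_3, 2, Z) ⊢ (q_3, 2, YZ)
No transition applies at (q_3, 2, YZ); input not fully consumed.

Reject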